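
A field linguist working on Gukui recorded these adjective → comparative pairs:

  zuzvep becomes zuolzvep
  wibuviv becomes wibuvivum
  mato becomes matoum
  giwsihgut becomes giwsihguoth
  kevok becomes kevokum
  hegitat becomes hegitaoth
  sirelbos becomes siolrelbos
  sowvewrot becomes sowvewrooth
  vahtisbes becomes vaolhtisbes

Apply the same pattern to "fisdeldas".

"fisdeldas" ends in -s. The stems ending in -s (sirelbos → siolrelbos, vahtisbes → vaolhtisbes) insert -ol- after the first vowel.
The other patterns: stems ending in -t drop the final letter and add -oth; stems ending in -k, -o or -v add -um.
So fisdeldas → fiolsdeldas.

fiolsdeldas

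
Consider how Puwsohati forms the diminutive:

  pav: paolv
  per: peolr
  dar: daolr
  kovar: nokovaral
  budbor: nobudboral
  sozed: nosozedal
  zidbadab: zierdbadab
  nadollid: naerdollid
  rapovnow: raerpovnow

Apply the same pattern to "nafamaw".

naerfamaw

per and kovar both end in -r yet inflect differently (peolr, nokovaral), so the final letter is not what conditions the rule; the number of vowels is.
"nafamaw" has 3 vowels. The stems with 3 vowels (zidbadab → zierdbadab, nadollid → naerdollid, rapovnow → raerpovnow) insert -er- after the first vowel.
The other patterns: stems with 1 vowel insert -ol- after the first vowel; stems with 2 vowels add no- … -al around the stem.
So nafamaw → naerfamaw.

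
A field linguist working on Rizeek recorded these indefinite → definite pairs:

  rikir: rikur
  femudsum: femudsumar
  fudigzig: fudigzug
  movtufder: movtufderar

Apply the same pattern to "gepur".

gepurar

rikir and movtufder both end in -r yet inflect differently (rikur, movtufderar), so the final letter is not what conditions the rule; the last vowel is.
"gepur" has last vowel 'u'. The one such stem in the data (femudsum → femudsumar) adds -ar, so the same rule applies.
The other pattern: stems whose last vowel is 'i' change the last vowel to 'u'.
So gepur → gepurar.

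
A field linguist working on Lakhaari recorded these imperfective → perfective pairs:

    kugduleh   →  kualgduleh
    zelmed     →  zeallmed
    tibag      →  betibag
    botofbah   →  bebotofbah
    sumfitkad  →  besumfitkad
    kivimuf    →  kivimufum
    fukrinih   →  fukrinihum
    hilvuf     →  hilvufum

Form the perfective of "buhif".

buhifum

kugduleh and botofbah both end in -h yet inflect differently (kualgduleh, bebotofbah), so the final letter is not what conditions the rule; the last vowel is.
"buhif" has last vowel 'i'. The one such stem in the data (fukrinih → fukrinihum) adds -um, so the same rule applies.
So buhif → buhifum.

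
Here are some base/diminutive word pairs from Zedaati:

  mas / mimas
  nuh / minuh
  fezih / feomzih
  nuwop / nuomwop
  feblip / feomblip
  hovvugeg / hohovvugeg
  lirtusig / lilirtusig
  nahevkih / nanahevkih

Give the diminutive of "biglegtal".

bibiglegtal

nuh and fezih both end in -h yet inflect differently (minuh, feomzih), so the final letter is not what conditions the rule; the number of vowels is.
"biglegtal" has 3 vowels. The stems with 3 vowels (hovvugeg → hohovvugeg, lirtusig → lilirtusig, nahevkih → nanahevkih) repeat the first consonant+vowel as a prefix.
The other patterns: stems with 1 vowel add the prefix mi-; stems with 2 vowels insert -om- after the first vowel.
So biglegtal → bibiglegtal.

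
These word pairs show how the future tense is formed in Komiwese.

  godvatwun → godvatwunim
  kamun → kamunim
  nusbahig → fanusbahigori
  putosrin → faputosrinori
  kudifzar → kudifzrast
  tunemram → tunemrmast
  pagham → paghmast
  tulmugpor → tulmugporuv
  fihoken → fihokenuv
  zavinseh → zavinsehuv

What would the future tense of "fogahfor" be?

fogahforuv

godvatwun and putosrin both end in -n yet inflect differently (godvatwunim, faputosrinori), so the final letter is not what conditions the rule; the last vowel is.
"fogahfor" has last vowel 'o'. The one such stem in the data (tulmugpor → tulmugporuv) adds -uv, so the same rule applies.
So fogahfor → fogahforuv.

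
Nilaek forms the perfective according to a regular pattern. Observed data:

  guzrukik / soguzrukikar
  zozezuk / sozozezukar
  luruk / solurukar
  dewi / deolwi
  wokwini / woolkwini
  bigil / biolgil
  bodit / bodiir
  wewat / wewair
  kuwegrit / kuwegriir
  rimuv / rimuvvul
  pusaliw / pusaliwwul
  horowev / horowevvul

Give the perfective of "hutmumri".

"hutmumri" ends in -i. The stems ending in -i (dewi → deolwi, wokwini → woolkwini) insert -ol- after the first vowel.
The other patterns: stems ending in -k add so- … -ar around the stem; stems ending in -t drop the final letter and add -ir; stems ending in -v or -w double the final consonant and add -ul.
So hutmumri → huoltmumri.

huoltmumri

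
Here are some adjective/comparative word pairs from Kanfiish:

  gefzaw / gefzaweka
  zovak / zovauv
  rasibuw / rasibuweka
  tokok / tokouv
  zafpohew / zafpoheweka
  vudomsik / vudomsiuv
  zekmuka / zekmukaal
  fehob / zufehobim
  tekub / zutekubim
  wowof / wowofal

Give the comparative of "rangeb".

rasibuw and tekub both have last vowel 'u' yet inflect differently (rasibuweka, zutekubim), so the last vowel is not what conditions the rule; the final letter is.
"rangeb" ends in -b. The stems ending in -b (fehob → zufehobim, tekub → zutekubim) add zu- … -im around the stem.
The other patterns: stems ending in -w add -eka; stems ending in -k drop the final letter and add -uv; stems ending in -a or -f add -al.
So rangeb → zurangebim.

zurangebim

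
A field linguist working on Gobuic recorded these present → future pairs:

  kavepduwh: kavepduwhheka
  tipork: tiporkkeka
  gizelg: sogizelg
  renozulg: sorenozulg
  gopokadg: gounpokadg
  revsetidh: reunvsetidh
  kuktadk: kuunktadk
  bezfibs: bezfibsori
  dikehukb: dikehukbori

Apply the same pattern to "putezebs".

gizelg and gopokadg both end in -g yet inflect differently (sogizelg, gounpokadg), so the final letter is not what conditions the rule; the second-to-last letter is.
"putezebs" has second-to-last letter 'b'. The one such stem in the data (bezfibs → bezfibsori) adds -ori, so the same rule applies.
So putezebs → putezebsori.

putezebsori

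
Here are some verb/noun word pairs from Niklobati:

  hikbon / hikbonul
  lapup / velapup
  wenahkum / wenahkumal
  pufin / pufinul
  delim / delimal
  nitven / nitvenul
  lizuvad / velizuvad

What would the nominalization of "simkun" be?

simkunul

pufin and delim both have last vowel 'i' yet inflect differently (pufinul, delimal), so the last vowel is not what conditions the rule; the final letter is.
"simkun" ends in -n. The stems ending in -n (pufin → pufinul, hikbon → hikbonul, nitven → nitvenul) add -ul.
So simkun → simkunul.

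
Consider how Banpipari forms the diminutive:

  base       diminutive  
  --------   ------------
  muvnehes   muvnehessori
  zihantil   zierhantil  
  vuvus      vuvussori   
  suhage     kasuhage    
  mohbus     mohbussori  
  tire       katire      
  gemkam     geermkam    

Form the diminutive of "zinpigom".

muvnehes and suhage both have last vowel 'e' yet inflect differently (muvnehessori, kasuhage), so the last vowel is not what conditions the rule; the final letter is.
"zinpigom" ends in -m. The one such stem in the data (gemkam → geermkam) inserts -er- after the first vowel (as does zihantil), so the same rule applies.
The other patterns: stems ending in -s double the final consonant and add -ori; stems ending in -e add the prefix ka-.
So zinpigom → ziernpigom.

ziernpigom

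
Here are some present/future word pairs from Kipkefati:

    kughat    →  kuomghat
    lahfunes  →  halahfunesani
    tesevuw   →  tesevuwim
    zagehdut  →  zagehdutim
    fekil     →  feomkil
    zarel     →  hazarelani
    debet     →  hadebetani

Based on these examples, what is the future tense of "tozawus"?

tozawusim

debet and zagehdut both end in -t yet inflect differently (hadebetani, zagehdutim), so the final letter is not what conditions the rule; the last vowel is.
"tozawus" has last vowel 'u'. The stems whose last vowel is 'u' (zagehdut → zagehdutim, tesevuw → tesevuwim) add -im.
So tozawus → tozawusim.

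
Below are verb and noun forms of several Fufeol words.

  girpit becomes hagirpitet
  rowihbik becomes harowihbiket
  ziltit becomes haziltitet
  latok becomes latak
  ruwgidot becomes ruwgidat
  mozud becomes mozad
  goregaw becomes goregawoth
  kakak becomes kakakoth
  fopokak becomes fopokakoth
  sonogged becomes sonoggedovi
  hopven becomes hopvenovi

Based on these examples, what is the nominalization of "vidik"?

rowihbik and latok both end in -k yet inflect differently (harowihbiket, latak), so the final letter is not what conditions the rule; the last vowel is.
"vidik" has last vowel 'i'. The stems whose last vowel is 'i' (girpit → hagirpitet, rowihbik → harowihbiket, ziltit → haziltitet) add ha- … -et around the stem.
So vidik → havidiket.

havidiket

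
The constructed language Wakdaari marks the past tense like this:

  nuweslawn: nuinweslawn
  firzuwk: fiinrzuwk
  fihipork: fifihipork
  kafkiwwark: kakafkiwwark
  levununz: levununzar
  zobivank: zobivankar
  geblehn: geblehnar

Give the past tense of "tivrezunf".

firzuwk and fihipork both end in -k yet inflect differently (fiinrzuwk, fifihipork), so the final letter is not what conditions the rule; the second-to-last letter is.
"tivrezunf" has second-to-last letter 'n'. The stems whose second-to-last letter is 'n' (levununz → levununzar, zobivank → zobivankar) add -ar.
So tivrezunf → tivrezunfar.

tivrezunfar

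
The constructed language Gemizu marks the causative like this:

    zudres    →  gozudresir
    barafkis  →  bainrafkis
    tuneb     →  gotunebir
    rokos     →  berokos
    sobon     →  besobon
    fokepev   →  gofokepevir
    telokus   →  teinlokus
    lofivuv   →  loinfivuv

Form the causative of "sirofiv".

rokos and zudres both end in -s yet inflect differently (berokos, gozudresir), so the final letter is not what conditions the rule; the last vowel is.
"sirofiv" has last vowel 'i'. The one such stem in the data (barafkis → bainrafkis) inserts -in- after the first vowel (as do telokus, lofivuv), so the same rule applies.
The other patterns: stems whose last vowel is 'o' add the prefix be-; stems whose last vowel is 'e' add go- … -ir around the stem.
So sirofiv → siinrofiv.

siinrofiv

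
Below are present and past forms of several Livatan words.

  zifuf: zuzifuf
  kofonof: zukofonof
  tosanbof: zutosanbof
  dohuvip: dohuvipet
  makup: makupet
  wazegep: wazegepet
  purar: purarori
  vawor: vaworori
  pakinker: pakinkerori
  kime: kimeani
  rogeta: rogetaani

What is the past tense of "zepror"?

zeprorori

zifuf and makup both have last vowel 'u' yet inflect differently (zuzifuf, makupet), so the last vowel is not what conditions the rule; the final letter is.
"zepror" ends in -r. The stems ending in -r (purar → purarori, vawor → vaworori, pakinker → pakinkerori) add -ori.
So zepror → zeprorori.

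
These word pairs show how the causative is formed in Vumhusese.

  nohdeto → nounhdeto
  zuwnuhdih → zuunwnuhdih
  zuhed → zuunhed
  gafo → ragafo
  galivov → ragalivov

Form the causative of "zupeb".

nohdeto and gafo both end in -o yet inflect differently (nounhdeto, ragafo), so the final letter is not what conditions the rule; the first letter is.
"zupeb" begins with z-. The stems beginning with z- (zuwnuhdih → zuunwnuhdih, zuhed → zuunhed) insert -un- after the first vowel.
The other pattern: stems beginning with g- add the prefix ra-.
So zupeb → zuunpeb.

zuunpeb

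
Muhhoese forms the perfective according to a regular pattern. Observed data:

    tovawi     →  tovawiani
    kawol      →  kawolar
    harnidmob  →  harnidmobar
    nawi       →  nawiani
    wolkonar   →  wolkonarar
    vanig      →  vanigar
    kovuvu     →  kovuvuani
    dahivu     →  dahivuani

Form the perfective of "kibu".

"kibu" ends in a vowel. The stems ending in a vowel (tovawi → tovawiani, kovuvu → kovuvuani, dahivu → dahivuani) add -ani.
The other pattern: stems ending in a consonant add -ar.
So kibu → kibuani.

kibuani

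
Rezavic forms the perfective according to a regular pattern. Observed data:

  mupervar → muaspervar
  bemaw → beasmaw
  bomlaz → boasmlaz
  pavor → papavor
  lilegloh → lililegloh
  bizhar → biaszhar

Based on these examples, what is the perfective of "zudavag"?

zuasdavag

bizhar and pavor both end in -r yet inflect differently (biaszhar, papavor), so the final letter is not what conditions the rule; the last vowel is.
"zudavag" has last vowel 'a'. The stems whose last vowel is 'a' (bizhar → biaszhar, mupervar → muaspervar, bomlaz → boasmlaz) insert -as- after the first vowel.
So zudavag → zuasdavag.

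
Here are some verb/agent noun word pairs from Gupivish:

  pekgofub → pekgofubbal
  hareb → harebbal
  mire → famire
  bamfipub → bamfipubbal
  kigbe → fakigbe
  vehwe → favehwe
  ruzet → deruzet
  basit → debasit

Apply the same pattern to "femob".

mire and hareb both have last vowel 'e' yet inflect differently (famire, harebbal), so the last vowel is not what conditions the rule; the final letter is.
"femob" ends in -b. The stems ending in -b (pekgofub → pekgofubbal, bamfipub → bamfipubbal, hareb → harebbal) double the final consonant and add -al.
The other patterns: stems ending in -e add the prefix fa-; stems ending in -t add the prefix de-.
So femob → femobbal.

femobbal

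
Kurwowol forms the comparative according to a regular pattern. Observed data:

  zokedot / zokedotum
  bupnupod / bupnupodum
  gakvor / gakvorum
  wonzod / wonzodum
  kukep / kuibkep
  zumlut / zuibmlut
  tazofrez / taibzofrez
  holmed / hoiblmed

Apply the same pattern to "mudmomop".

zokedot and zumlut both end in -t yet inflect differently (zokedotum, zuibmlut), so the final letter is not what conditions the rule; the last vowel is.
"mudmomop" has last vowel 'o'. The stems whose last vowel is 'o' (zokedot → zokedotum, bupnupod → bupnupodum, gakvor → gakvorum) add -um.
So mudmomop → mudmomopum.

mudmomopum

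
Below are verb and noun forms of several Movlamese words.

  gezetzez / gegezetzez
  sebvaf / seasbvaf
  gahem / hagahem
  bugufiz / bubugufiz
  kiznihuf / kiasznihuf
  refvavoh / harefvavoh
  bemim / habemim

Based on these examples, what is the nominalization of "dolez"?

dodolez

bugufiz and bemim both have last vowel 'i' yet inflect differently (bubugufiz, habemim), so the last vowel is not what conditions the rule; the final letter is.
"dolez" ends in -z. The stems ending in -z (bugufiz → bubugufiz, gezetzez → gegezetzez) repeat the first consonant+vowel as a prefix.
So dolez → dodolez.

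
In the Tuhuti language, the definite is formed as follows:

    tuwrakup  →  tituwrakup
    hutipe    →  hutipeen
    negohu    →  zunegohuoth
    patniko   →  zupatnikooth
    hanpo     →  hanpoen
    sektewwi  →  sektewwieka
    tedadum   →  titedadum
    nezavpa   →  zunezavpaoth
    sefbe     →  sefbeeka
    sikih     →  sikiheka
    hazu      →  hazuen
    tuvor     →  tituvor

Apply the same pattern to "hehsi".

sefbe and hutipe both end in -e yet inflect differently (sefbeeka, hutipeen), so the final letter is not what conditions the rule; the first letter is.
"hehsi" begins with h-. The stems beginning with h- (hutipe → hutipeen, hanpo → hanpoen, hazu → hazuen) add -en.
The other patterns: stems beginning with t- add the prefix ti-; stems beginning with s- add -eka; stems beginning with n- or p- add zu- … -oth around the stem.
So hehsi → hehsien.

hehsien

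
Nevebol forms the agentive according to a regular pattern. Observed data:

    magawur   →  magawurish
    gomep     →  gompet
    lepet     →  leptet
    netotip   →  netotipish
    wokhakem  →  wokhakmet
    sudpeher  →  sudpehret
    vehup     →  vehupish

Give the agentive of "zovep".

zovpet

"zovep" has last vowel 'e'. The stems whose last vowel is 'e' (gomep → gompet, sudpeher → sudpehret, wokhakem → wokhakmet) delete the last vowel and add -et.
So zovep → zovpet.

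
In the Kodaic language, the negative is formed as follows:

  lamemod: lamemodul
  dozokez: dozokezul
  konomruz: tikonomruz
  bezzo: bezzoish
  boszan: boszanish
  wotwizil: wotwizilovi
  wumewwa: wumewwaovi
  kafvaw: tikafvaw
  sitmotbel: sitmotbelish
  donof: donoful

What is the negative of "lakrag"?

sitmotbel and wotwizil both end in -l yet inflect differently (sitmotbelish, wotwizilovi), so the final letter is not what conditions the rule; the first letter is.
"lakrag" begins with l-. The one such stem in the data (lamemod → lamemodul) adds -ul, so the same rule applies.
So lakrag → lakragul.

lakragul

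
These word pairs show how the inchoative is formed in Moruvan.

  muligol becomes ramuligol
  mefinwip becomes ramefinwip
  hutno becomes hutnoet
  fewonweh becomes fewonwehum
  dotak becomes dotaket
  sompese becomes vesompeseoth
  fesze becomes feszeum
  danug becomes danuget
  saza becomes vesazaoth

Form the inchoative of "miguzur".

fesze and sompese both end in -e yet inflect differently (feszeum, vesompeseoth), so the final letter is not what conditions the rule; the first letter is.
"miguzur" begins with m-. The stems beginning with m- (mefinwip → ramefinwip, muligol → ramuligol) add the prefix ra-.
So miguzur → ramiguzur.

ramiguzur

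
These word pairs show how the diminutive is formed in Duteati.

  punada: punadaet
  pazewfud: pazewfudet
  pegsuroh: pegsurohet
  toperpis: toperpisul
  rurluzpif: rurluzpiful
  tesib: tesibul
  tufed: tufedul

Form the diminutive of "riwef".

"riwef" begins with r-. The one such stem in the data (rurluzpif → rurluzpiful) adds -ul, so the same rule applies.
So riwef → riweful.

riweful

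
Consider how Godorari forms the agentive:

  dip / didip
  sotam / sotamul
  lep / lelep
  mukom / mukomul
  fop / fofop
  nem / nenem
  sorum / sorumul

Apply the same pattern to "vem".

vevem

nem and sorum both end in -m yet inflect differently (nenem, sorumul), so the final letter is not what conditions the rule; the number of vowels is.
"vem" has 1 vowel. The stems with 1 vowel (dip → didip, lep → lelep, fop → fofop) repeat the first consonant+vowel as a prefix.
The other pattern: stems with 2 vowels add -ul.
So vem → vevem.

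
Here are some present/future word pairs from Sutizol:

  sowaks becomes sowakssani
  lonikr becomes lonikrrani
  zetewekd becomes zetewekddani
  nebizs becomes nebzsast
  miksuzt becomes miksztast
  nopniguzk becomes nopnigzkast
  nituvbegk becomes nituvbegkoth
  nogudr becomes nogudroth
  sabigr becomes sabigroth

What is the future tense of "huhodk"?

huhodkoth

sowaks and nebizs both end in -s yet inflect differently (sowakssani, nebzsast), so the final letter is not what conditions the rule; the second-to-last letter is.
"huhodk" has second-to-last letter 'd'. The one such stem in the data (nogudr → nogudroth) adds -oth, so the same rule applies.
So huhodk → huhodkoth.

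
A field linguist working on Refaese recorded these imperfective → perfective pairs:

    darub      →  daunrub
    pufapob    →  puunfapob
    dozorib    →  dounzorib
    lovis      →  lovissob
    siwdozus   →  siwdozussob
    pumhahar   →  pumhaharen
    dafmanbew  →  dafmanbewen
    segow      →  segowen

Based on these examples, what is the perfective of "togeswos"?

dozorib and lovis both have last vowel 'i' yet inflect differently (dounzorib, lovissob), so the last vowel is not what conditions the rule; the final letter is.
"togeswos" ends in -s. The stems ending in -s (lovis → lovissob, siwdozus → siwdozussob) double the final consonant and add -ob.
The other patterns: stems ending in -b insert -un- after the first vowel; stems ending in -r or -w add -en.
So togeswos → togeswossob.

togeswossob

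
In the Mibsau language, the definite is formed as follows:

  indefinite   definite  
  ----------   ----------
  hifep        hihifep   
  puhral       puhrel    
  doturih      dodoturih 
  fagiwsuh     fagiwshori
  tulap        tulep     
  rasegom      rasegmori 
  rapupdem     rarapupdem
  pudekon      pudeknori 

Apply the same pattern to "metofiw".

tulap and hifep both end in -p yet inflect differently (tulep, hihifep), so the final letter is not what conditions the rule; the last vowel is.
"metofiw" has last vowel 'i'. The one such stem in the data (doturih → dodoturih) repeats the first consonant+vowel as a prefix (as do rapupdem, hifep), so the same rule applies.
The other patterns: stems whose last vowel is 'a' change the last vowel to 'e'; stems whose last vowel is 'o' or 'u' delete the last vowel and add -ori.
So metofiw → memetofiw.

memetofiw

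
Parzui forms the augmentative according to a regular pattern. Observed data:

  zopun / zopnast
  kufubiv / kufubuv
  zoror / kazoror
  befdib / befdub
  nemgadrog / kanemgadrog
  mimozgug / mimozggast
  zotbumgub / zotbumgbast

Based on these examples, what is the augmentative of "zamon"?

"zamon" has last vowel 'o'. The stems whose last vowel is 'o' (nemgadrog → kanemgadrog, zoror → kazoror) add the prefix ka-.
So zamon → kazamon.

kazamon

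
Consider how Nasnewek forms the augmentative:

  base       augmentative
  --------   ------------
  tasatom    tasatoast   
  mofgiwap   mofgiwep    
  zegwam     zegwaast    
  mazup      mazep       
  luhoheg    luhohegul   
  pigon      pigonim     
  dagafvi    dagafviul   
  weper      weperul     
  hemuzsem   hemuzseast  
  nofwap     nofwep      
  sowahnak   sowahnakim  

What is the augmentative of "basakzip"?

basakzep

zegwam and mofgiwap both have last vowel 'a' yet inflect differently (zegwaast, mofgiwep), so the last vowel is not what conditions the rule; the final letter is.
"basakzip" ends in -p. The stems ending in -p (mofgiwap → mofgiwep, mazup → mazep, nofwap → nofwep) change the last vowel to 'e'.
The other patterns: stems ending in -m drop the final letter and add -ast; stems ending in -k or -n add -im; stems ending in -g, -i or -r add -ul.
So basakzip → basakzep.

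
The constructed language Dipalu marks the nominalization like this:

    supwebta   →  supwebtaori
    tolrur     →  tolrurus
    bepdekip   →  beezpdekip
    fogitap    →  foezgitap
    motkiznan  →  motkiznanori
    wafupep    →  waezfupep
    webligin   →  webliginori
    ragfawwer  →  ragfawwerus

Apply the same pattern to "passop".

"passop" ends in -p. The stems ending in -p (bepdekip → beezpdekip, wafupep → waezfupep, fogitap → foezgitap) insert -ez- after the first vowel.
The other patterns: stems ending in -r add -us; stems ending in -a or -n add -ori.
So passop → paezssop.

paezssop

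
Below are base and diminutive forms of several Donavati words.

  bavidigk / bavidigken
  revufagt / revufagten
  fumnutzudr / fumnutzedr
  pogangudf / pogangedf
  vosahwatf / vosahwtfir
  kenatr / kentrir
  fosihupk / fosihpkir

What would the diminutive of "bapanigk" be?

pogangudf and vosahwatf both end in -f yet inflect differently (pogangedf, vosahwtfir), so the final letter is not what conditions the rule; the second-to-last letter is.
"bapanigk" has second-to-last letter 'g'. The stems whose second-to-last letter is 'g' (bavidigk → bavidigken, revufagt → revufagten) add -en.
So bapanigk → bapanigken.

bapanigken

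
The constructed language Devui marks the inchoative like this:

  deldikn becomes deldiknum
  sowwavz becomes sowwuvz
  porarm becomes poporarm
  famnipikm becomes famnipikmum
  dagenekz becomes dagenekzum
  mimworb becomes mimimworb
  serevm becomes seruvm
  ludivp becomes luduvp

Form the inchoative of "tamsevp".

tamsuvp

sowwavz and dagenekz both end in -z yet inflect differently (sowwuvz, dagenekzum), so the final letter is not what conditions the rule; the second-to-last letter is.
"tamsevp" has second-to-last letter 'v'. The stems whose second-to-last letter is 'v' (ludivp → luduvp, sowwavz → sowwuvz, serevm → seruvm) change the last vowel to 'u'.
The other patterns: stems whose second-to-last letter is 'k' add -um; stems whose second-to-last letter is 'r' repeat the first consonant+vowel as a prefix.
So tamsevp → tamsuvp.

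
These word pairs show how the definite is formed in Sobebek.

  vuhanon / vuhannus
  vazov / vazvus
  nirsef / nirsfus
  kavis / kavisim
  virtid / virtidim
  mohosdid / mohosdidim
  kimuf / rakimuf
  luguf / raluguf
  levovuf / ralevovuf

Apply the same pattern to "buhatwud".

rabuhatwud

nirsef and kimuf both end in -f yet inflect differently (nirsfus, rakimuf), so the final letter is not what conditions the rule; the last vowel is.
"buhatwud" has last vowel 'u'. The stems whose last vowel is 'u' (kimuf → rakimuf, luguf → raluguf, levovuf → ralevovuf) add the prefix ra-.
The other patterns: stems whose last vowel is 'e' or 'o' delete the last vowel and add -us; stems whose last vowel is 'i' add -im.
So buhatwud → rabuhatwud.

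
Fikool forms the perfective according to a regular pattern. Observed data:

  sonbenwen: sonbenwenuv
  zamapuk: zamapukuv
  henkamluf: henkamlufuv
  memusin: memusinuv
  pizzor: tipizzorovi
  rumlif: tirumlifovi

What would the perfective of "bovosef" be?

henkamluf and rumlif both end in -f yet inflect differently (henkamlufuv, tirumlifovi), so the final letter is not what conditions the rule; the number of vowels is.
"bovosef" has 3 vowels. The stems with 3 vowels (henkamluf → henkamlufuv, zamapuk → zamapukuv, sonbenwen → sonbenwenuv) add -uv.
The other pattern: stems with 2 vowels add ti- … -ovi around the stem.
So bovosef → bovosefuv.

bovosefuv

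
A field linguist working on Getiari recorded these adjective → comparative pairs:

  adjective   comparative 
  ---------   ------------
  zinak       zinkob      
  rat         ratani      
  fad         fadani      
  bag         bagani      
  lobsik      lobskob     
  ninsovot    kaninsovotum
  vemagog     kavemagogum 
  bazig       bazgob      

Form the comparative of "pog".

pogani

bag and bazig both end in -g yet inflect differently (bagani, bazgob), so the final letter is not what conditions the rule; the number of vowels is.
"pog" has 1 vowel. The stems with 1 vowel (fad → fadani, rat → ratani, bag → bagani) add -ani.
The other patterns: stems with 2 vowels delete the last vowel and add -ob; stems with 3 vowels add ka- … -um around the stem.
So pog → pogani.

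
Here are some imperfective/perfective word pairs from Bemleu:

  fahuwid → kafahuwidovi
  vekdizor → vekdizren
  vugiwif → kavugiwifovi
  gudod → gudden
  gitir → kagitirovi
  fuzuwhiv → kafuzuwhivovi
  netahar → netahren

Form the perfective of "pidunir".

kapidunirovi

"pidunir" has last vowel 'i'. The stems whose last vowel is 'i' (fahuwid → kafahuwidovi, fuzuwhiv → kafuzuwhivovi, gitir → kagitirovi) add ka- … -ovi around the stem.
The other pattern: stems whose last vowel is 'a' or 'o' delete the last vowel and add -en.
So pidunir → kapidunirovi.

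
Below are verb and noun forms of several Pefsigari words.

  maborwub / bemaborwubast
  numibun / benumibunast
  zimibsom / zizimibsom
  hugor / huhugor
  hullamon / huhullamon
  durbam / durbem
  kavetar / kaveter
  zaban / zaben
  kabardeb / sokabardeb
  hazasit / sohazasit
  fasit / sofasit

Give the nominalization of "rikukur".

berikukurast

numibun and hullamon both end in -n yet inflect differently (benumibunast, huhullamon), so the final letter is not what conditions the rule; the last vowel is.
"rikukur" has last vowel 'u'. The stems whose last vowel is 'u' (maborwub → bemaborwubast, numibun → benumibunast) add be- … -ast around the stem.
So rikukur → berikukurast.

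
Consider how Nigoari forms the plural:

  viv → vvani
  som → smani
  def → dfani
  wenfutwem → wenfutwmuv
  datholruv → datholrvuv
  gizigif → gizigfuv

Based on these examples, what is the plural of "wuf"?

wfani

som and wenfutwem both end in -m yet inflect differently (smani, wenfutwmuv), so the final letter is not what conditions the rule; the number of vowels is.
"wuf" has 1 vowel. The stems with 1 vowel (viv → vvani, som → smani, def → dfani) delete the last vowel and add -ani.
So wuf → wfani.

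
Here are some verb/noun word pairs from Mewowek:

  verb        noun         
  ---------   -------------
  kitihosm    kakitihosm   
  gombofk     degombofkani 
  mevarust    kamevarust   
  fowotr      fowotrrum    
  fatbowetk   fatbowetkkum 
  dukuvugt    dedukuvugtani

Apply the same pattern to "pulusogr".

"pulusogr" has second-to-last letter 'g'. The one such stem in the data (dukuvugt → dedukuvugtani) adds de- … -ani around the stem, so the same rule applies.
The other patterns: stems whose second-to-last letter is 's' add the prefix ka-; stems whose second-to-last letter is 't' double the final consonant and add -um.
So pulusogr → depulusograni.

depulusograni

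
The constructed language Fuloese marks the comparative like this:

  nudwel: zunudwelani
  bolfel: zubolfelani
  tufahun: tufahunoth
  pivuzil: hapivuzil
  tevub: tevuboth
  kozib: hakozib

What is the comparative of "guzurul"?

guzuruloth

tevub and kozib both end in -b yet inflect differently (tevuboth, hakozib), so the final letter is not what conditions the rule; the last vowel is.
"guzurul" has last vowel 'u'. The stems whose last vowel is 'u' (tevub → tevuboth, tufahun → tufahunoth) add -oth.
The other patterns: stems whose last vowel is 'e' add zu- … -ani around the stem; stems whose last vowel is 'i' add the prefix ha-.
So guzurul → guzuruloth.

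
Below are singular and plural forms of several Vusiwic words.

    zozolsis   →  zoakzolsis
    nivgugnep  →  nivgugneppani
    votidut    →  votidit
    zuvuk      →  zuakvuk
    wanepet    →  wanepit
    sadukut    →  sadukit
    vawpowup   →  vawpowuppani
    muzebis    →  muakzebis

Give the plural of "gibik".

giakbik

"gibik" ends in -k. The one such stem in the data (zuvuk → zuakvuk) inserts -ak- after the first vowel (as do zozolsis, muzebis), so the same rule applies.
The other patterns: stems ending in -t change the last vowel to 'i'; stems ending in -p double the final consonant and add -ani.
So gibik → giakbik.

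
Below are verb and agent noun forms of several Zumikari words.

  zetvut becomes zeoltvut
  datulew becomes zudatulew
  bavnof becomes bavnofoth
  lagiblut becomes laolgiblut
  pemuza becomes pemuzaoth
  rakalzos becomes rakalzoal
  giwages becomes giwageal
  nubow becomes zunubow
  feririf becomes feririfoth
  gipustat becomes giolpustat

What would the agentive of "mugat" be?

giwages and datulew both have last vowel 'e' yet inflect differently (giwageal, zudatulew), so the last vowel is not what conditions the rule; the final letter is.
"mugat" ends in -t. The stems ending in -t (gipustat → giolpustat, zetvut → zeoltvut, lagiblut → laolgiblut) insert -ol- after the first vowel.
The other patterns: stems ending in -s drop the final letter and add -al; stems ending in -w add the prefix zu-; stems ending in -a or -f add -oth.
So mugat → muolgat.

muolgat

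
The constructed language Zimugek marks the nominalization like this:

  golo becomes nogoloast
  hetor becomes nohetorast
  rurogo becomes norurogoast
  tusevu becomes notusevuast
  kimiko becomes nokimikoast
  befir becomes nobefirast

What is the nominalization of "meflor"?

Every pair shown (golo → nogoloast, hetor → nohetorast, rurogo → norurogoast, …) follows the same rule: add no- … -ast around the stem.
So meflor → nomeflorast.

nomeflorast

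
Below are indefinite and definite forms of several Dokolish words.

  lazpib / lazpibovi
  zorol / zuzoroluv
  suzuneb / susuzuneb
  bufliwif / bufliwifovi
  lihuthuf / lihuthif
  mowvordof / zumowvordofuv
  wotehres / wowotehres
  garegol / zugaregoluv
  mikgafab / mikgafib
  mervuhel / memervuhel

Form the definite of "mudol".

"mudol" has last vowel 'o'. The stems whose last vowel is 'o' (mowvordof → zumowvordofuv, zorol → zuzoroluv, garegol → zugaregoluv) add zu- … -uv around the stem.
The other patterns: stems whose last vowel is 'i' add -ovi; stems whose last vowel is 'e' repeat the first consonant+vowel as a prefix; stems whose last vowel is 'a' or 'u' change the last vowel to 'i'.
So mudol → zumudoluv.

zumudoluv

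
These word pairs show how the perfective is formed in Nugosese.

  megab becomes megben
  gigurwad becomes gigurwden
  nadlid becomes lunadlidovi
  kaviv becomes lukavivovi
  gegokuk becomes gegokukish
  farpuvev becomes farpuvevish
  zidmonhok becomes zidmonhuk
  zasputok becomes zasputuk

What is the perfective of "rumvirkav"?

gigurwad and nadlid both end in -d yet inflect differently (gigurwden, lunadlidovi), so the final letter is not what conditions the rule; the last vowel is.
"rumvirkav" has last vowel 'a'. The stems whose last vowel is 'a' (megab → megben, gigurwad → gigurwden) delete the last vowel and add -en.
The other patterns: stems whose last vowel is 'i' add lu- … -ovi around the stem; stems whose last vowel is 'e' or 'u' add -ish; stems whose last vowel is 'o' change the last vowel to 'u'.
So rumvirkav → rumvirkven.

rumvirkven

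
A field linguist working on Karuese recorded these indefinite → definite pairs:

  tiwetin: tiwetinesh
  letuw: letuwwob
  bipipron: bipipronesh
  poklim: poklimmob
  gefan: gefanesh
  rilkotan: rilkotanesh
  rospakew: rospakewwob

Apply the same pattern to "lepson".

tiwetin and poklim both have last vowel 'i' yet inflect differently (tiwetinesh, poklimmob), so the last vowel is not what conditions the rule; the final letter is.
"lepson" ends in -n. The stems ending in -n (tiwetin → tiwetinesh, gefan → gefanesh, bipipron → bipipronesh) add -esh.
So lepson → lepsonesh.

lepsonesh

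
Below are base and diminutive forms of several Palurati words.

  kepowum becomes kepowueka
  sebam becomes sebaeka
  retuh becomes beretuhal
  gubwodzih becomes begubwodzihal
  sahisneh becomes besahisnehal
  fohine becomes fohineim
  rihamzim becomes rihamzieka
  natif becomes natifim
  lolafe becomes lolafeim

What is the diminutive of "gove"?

natif and rihamzim both have last vowel 'i' yet inflect differently (natifim, rihamzieka), so the last vowel is not what conditions the rule; the final letter is.
"gove" ends in -e. The stems ending in -e (lolafe → lolafeim, fohine → fohineim) add -im.
So gove → goveim.

goveim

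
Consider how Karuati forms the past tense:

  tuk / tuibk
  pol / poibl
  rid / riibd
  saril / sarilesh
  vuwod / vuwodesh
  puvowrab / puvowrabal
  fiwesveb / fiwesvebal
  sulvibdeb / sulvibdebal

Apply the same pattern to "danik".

pol and saril both end in -l yet inflect differently (poibl, sarilesh), so the final letter is not what conditions the rule; the number of vowels is.
"danik" has 2 vowels. The stems with 2 vowels (saril → sarilesh, vuwod → vuwodesh) add -esh.
The other patterns: stems with 1 vowel insert -ib- after the first vowel; stems with 3 vowels add -al.
So danik → danikesh.

danikesh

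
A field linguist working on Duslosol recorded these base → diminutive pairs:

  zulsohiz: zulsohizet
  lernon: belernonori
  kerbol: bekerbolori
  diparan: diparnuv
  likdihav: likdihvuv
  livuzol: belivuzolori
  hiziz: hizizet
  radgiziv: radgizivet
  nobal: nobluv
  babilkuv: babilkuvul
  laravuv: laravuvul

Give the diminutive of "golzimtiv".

golzimtivet

babilkuv and radgiziv both end in -v yet inflect differently (babilkuvul, radgizivet), so the final letter is not what conditions the rule; the last vowel is.
"golzimtiv" has last vowel 'i'. The stems whose last vowel is 'i' (radgiziv → radgizivet, hiziz → hizizet, zulsohiz → zulsohizet) add -et.
So golzimtiv → golzimtivet.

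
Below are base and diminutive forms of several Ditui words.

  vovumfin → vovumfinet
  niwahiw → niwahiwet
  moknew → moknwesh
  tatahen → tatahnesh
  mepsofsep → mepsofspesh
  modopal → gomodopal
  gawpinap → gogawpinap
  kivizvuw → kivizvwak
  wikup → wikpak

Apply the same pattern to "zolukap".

gozolukap

niwahiw and moknew both end in -w yet inflect differently (niwahiwet, moknwesh), so the final letter is not what conditions the rule; the last vowel is.
"zolukap" has last vowel 'a'. The stems whose last vowel is 'a' (modopal → gomodopal, gawpinap → gogawpinap) add the prefix go-.
So zolukap → gozolukap.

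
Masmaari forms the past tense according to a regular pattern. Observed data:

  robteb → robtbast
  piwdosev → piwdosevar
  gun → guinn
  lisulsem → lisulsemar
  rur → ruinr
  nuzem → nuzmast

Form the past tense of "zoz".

"zoz" has 1 vowel. The stems with 1 vowel (rur → ruinr, gun → guinn) insert -in- after the first vowel.
The other patterns: stems with 2 vowels delete the last vowel and add -ast; stems with 3 vowels add -ar.
So zoz → zoinz.

zoinz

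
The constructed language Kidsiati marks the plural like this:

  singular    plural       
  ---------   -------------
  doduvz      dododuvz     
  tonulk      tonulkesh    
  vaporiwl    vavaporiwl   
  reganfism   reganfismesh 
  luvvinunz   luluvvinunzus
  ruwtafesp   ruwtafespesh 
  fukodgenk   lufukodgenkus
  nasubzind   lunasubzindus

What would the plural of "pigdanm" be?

lupigdanmus

luvvinunz and doduvz both end in -z yet inflect differently (luluvvinunzus, dododuvz), so the final letter is not what conditions the rule; the second-to-last letter is.
"pigdanm" has second-to-last letter 'n'. The stems whose second-to-last letter is 'n' (nasubzind → lunasubzindus, luvvinunz → luluvvinunzus, fukodgenk → lufukodgenkus) add lu- … -us around the stem.
The other patterns: stems whose second-to-last letter is 'v' or 'w' repeat the first consonant+vowel as a prefix; stems whose second-to-last letter is 'l' or 's' add -esh.
So pigdanm → lupigdanmus.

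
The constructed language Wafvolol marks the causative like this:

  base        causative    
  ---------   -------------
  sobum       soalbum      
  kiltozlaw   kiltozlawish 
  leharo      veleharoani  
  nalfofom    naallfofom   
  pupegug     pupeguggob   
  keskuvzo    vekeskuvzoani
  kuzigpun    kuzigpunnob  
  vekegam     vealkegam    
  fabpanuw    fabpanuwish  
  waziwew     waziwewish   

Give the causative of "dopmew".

vekegam and kiltozlaw both have last vowel 'a' yet inflect differently (vealkegam, kiltozlawish), so the last vowel is not what conditions the rule; the final letter is.
"dopmew" ends in -w. The stems ending in -w (waziwew → waziwewish, kiltozlaw → kiltozlawish, fabpanuw → fabpanuwish) add -ish.
So dopmew → dopmewish.

dopmewish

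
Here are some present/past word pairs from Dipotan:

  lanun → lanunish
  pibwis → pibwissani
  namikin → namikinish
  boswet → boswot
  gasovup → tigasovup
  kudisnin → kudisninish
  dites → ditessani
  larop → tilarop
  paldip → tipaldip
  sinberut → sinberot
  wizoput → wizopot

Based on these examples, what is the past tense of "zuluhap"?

tizuluhap

sinberut and lanun both have last vowel 'u' yet inflect differently (sinberot, lanunish), so the last vowel is not what conditions the rule; the final letter is.
"zuluhap" ends in -p. The stems ending in -p (gasovup → tigasovup, paldip → tipaldip, larop → tilarop) add the prefix ti-.
The other patterns: stems ending in -t change the last vowel to 'o'; stems ending in -n add -ish; stems ending in -s double the final consonant and add -ani.
So zuluhap → tizuluhap.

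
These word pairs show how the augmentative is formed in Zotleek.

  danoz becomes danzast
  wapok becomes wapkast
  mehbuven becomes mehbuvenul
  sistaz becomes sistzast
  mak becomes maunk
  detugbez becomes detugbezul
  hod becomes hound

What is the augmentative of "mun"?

"mun" has 1 vowel. The stems with 1 vowel (mak → maunk, hod → hound) insert -un- after the first vowel.
The other patterns: stems with 2 vowels delete the last vowel and add -ast; stems with 3 vowels add -ul.
So mun → muunn.

muunn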